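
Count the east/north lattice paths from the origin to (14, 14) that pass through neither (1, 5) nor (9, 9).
Number of paths = 25628280

Inclusion–exclusion. Total paths: C(28, 14) = 40116600. Through P₁: C(6, 1)·C(22, 13) = 2984520. Through P₂: C(18, 9)·C(10, 5) = 12252240. Since P₁ is strictly southwest of P₂, a monotone path through both must visit P₁ then P₂; paths through both = C(6, 1)·C(12, 8)·C(10, 5) = 748440. Avoid both = 40116600 − 2984520 − 12252240 + 748440 = 25628280.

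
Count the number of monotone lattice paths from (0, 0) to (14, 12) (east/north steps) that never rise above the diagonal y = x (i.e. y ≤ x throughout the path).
Number of paths = 1931540

By the reflection principle (André's argument), the number of monotone paths to (14, 12) with n ≤ m that never go above y = x is C(26, 14) − C(26, 15) = 9657700 − 7726160 = 1931540.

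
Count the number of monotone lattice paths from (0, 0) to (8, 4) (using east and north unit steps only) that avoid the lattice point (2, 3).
Number of paths = 425

Total paths from (0, 0) to (8, 4): C(12, 8) = 495. Paths through (2, 3): (paths (0, 0) → (2, 3)) × (paths (2, 3) → (8, 4)) = C(5, 2) · C(7, 6) = 10 · 7 = 70. Avoidance count = 495 − 70 = 425.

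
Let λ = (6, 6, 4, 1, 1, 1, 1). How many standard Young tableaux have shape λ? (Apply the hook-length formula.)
# SYT of shape (6, 6, 4, 1, 1, 1, 1) = 52907400

Hook-length formula: f^λ = n! / Π hook(c), product over all cells c of the Young diagram. For λ = (6, 6, 4, 1, 1, 1, 1), n = 20 boxes. Hook lengths by row (left-to-right, top-to-bottom): [12, 7, 6, 5, 3, 2]; [11, 6, 5, 4, 2, 1]; [8, 3, 2, 1]; [4]; [3]; [2]; [1]. Product of hooks = 45984153600. So f^λ = 20! / 45984153600 = 2432902008176640000 / 45984153600 = 52907400.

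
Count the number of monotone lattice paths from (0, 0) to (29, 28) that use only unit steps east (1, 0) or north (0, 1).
Number of paths = 15033633249770520

A monotone lattice path from (0, 0) to (29, 28) consists of 29 east steps and 28 north steps in some order, so it is determined by which 29 of the 57 steps are east. The count is C(57, 29) = 15033633249770520.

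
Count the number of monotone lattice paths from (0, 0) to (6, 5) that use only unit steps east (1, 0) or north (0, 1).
Number of paths = 462

A monotone lattice path from (0, 0) to (6, 5) consists of 6 east steps and 5 north steps in some order, so it is determined by which 6 of the 11 steps are east. The count is C(11, 6) = 462.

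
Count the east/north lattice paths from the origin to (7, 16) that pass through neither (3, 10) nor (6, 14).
Number of paths = 98847

Inclusion–exclusion. Total paths: C(23, 7) = 245157. Through P₁: C(13, 3)·C(10, 4) = 60060. Through P₂: C(20, 6)·C(3, 1) = 116280. Since P₁ is strictly southwest of P₂, a monotone path through both must visit P₁ then P₂; paths through both = C(13, 3)·C(7, 3)·C(3, 1) = 30030. Avoid both = 245157 − 60060 − 116280 + 30030 = 98847.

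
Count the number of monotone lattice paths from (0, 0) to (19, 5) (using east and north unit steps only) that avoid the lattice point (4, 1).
Number of paths = 23124

Total paths from (0, 0) to (19, 5): C(24, 19) = 42504. Paths through (4, 1): (paths (0, 0) → (4, 1)) × (paths (4, 1) → (19, 5)) = C(5, 4) · C(19, 15) = 5 · 3876 = 19380. Avoidance count = 42504 − 19380 = 23124.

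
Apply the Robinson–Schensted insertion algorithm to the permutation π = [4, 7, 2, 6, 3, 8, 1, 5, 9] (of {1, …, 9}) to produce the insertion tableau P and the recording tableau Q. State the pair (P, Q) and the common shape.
P = [1, 3, 5, 9] / [2, 6, 8] / [4] / [7];  Q = [1, 2, 6, 9] / [3, 4, 8] / [5] / [7];  common shape = (4, 3, 1, 1)

Row-insert the values π_1, π_2, … into P one at a time, bumping the leftmost entry strictly greater than the inserted value down to the next row. The recording tableau Q records, in position (i, j), the step at which that cell was added to P.
  Insert 4 (step 1): P = [4];  Q = [1]
  Insert 7 (step 2): P = [4, 7];  Q = [1, 2]
  Insert 2 (step 3): P = [2, 7] / [4];  Q = [1, 2] / [3]
  Insert 6 (step 4): P = [2, 6] / [4, 7];  Q = [1, 2] / [3, 4]
  Insert 3 (step 5): P = [2, 3] / [4, 6] / [7];  Q = [1, 2] / [3, 4] / [5]
  Insert 8 (step 6): P = [2, 3, 8] / [4, 6] / [7];  Q = [1, 2, 6] / [3, 4] / [5]
  Insert 1 (step 7): P = [1, 3, 8] / [2, 6] / [4] / [7];  Q = [1, 2, 6] / [3, 4] / [5] / [7]
  Insert 5 (step 8): P = [1, 3, 5] / [2, 6, 8] / [4] / [7];  Q = [1, 2, 6] / [3, 4, 8] / [5] / [7]
  Insert 9 (step 9): P = [1, 3, 5, 9] / [2, 6, 8] / [4] / [7];  Q = [1, 2, 6, 9] / [3, 4, 8] / [5] / [7]
Final shape: (4, 3, 1, 1).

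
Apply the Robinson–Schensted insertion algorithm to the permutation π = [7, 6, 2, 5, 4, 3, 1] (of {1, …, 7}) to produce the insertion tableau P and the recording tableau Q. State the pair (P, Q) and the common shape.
P = [1, 3] / [2] / [4] / [5] / [6] / [7];  Q = [1, 4] / [2] / [3] / [5] / [6] / [7];  common shape = (2, 1, 1, 1, 1, 1)

Row-insert the values π_1, π_2, … into P one at a time, bumping the leftmost entry strictly greater than the inserted value down to the next row. The recording tableau Q records, in position (i, j), the step at which that cell was added to P.
  Insert 7 (step 1): P = [7];  Q = [1]
  Insert 6 (step 2): P = [6] / [7];  Q = [1] / [2]
  Insert 2 (step 3): P = [2] / [6] / [7];  Q = [1] / [2] / [3]
  Insert 5 (step 4): P = [2, 5] / [6] / [7];  Q = [1, 4] / [2] / [3]
  Insert 4 (step 5): P = [2, 4] / [5] / [6] / [7];  Q = [1, 4] / [2] / [3] / [5]
  Insert 3 (step 6): P = [2, 3] / [4] / [5] / [6] / [7];  Q = [1, 4] / [2] / [3] / [5] / [6]
  Insert 1 (step 7): P = [1, 3] / [2] / [4] / [5] / [6] / [7];  Q = [1, 4] / [2] / [3] / [5] / [6] / [7]
Final shape: (2, 1, 1, 1, 1, 1).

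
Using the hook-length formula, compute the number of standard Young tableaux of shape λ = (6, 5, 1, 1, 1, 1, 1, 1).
# SYT of shape (6, 5, 1, 1, 1, 1, 1, 1) = 399840

Hook-length formula: f^λ = n! / Π hook(c), product over all cells c of the Young diagram. For λ = (6, 5, 1, 1, 1, 1, 1, 1), n = 17 boxes. Hook lengths by row (left-to-right, top-to-bottom): [13, 6, 5, 4, 3, 1]; [11, 4, 3, 2, 1]; [6]; [5]; [4]; [3]; [2]; [1]. Product of hooks = 889574400. So f^λ = 17! / 889574400 = 355687428096000 / 889574400 = 399840.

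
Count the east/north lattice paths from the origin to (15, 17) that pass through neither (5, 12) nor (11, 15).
Number of paths = 439044636

Inclusion–exclusion. Total paths: C(32, 15) = 565722720. Through P₁: C(17, 5)·C(15, 10) = 18582564. Through P₂: C(26, 11)·C(6, 4) = 115892400. Since P₁ is strictly southwest of P₂, a monotone path through both must visit P₁ then P₂; paths through both = C(17, 5)·C(9, 6)·C(6, 4) = 7796880. Avoid both = 565722720 − 18582564 − 115892400 + 7796880 = 439044636.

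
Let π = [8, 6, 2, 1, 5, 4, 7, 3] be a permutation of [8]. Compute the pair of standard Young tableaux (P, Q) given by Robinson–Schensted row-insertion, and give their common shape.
P = [1, 3, 7] / [2, 4] / [5] / [6] / [8];  Q = [1, 5, 7] / [2, 6] / [3] / [4] / [8];  common shape = (3, 2, 1, 1, 1)

Row-insert the values π_1, π_2, … into P one at a time, bumping the leftmost entry strictly greater than the inserted value down to the next row. The recording tableau Q records, in position (i, j), the step at which that cell was added to P.
  Insert 8 (step 1): P = [8];  Q = [1]
  Insert 6 (step 2): P = [6] / [8];  Q = [1] / [2]
  Insert 2 (step 3): P = [2] / [6] / [8];  Q = [1] / [2] / [3]
  Insert 1 (step 4): P = [1] / [2] / [6] / [8];  Q = [1] / [2] / [3] / [4]
  Insert 5 (step 5): P = [1, 5] / [2] / [6] / [8];  Q = [1, 5] / [2] / [3] / [4]
  Insert 4 (step 6): P = [1, 4] / [2, 5] / [6] / [8];  Q = [1, 5] / [2, 6] / [3] / [4]
  Insert 7 (step 7): P = [1, 4, 7] / [2, 5] / [6] / [8];  Q = [1, 5, 7] / [2, 6] / [3] / [4]
  Insert 3 (step 8): P = [1, 3, 7] / [2, 4] / [5] / [6] / [8];  Q = [1, 5, 7] / [2, 6] / [3] / [4] / [8]
Final shape: (3, 2, 1, 1, 1).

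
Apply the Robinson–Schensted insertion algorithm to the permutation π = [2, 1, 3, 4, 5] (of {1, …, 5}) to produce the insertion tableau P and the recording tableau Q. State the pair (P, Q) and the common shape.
P = [1, 3, 4, 5] / [2];  Q = [1, 3, 4, 5] / [2];  common shape = (4, 1)

Row-insert the values π_1, π_2, … into P one at a time, bumping the leftmost entry strictly greater than the inserted value down to the next row. The recording tableau Q records, in position (i, j), the step at which that cell was added to P.
  Insert 2 (step 1): P = [2];  Q = [1]
  Insert 1 (step 2): P = [1] / [2];  Q = [1] / [2]
  Insert 3 (step 3): P = [1, 3] / [2];  Q = [1, 3] / [2]
  Insert 4 (step 4): P = [1, 3, 4] / [2];  Q = [1, 3, 4] / [2]
  Insert 5 (step 5): P = [1, 3, 4, 5] / [2];  Q = [1, 3, 4, 5] / [2]
Final shape: (4, 1).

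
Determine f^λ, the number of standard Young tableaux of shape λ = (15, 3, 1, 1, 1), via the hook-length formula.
# SYT of shape (15, 3, 1, 1, 1) = 371280

Hook-length formula: f^λ = n! / Π hook(c), product over all cells c of the Young diagram. For λ = (15, 3, 1, 1, 1), n = 21 boxes. Hook lengths by row (left-to-right, top-to-bottom): [19, 15, 14, 12, 11, 10, 9, 8, 7, 6, 5, 4, 3, 2, 1]; [6, 2, 1]; [3]; [2]; [1]. Product of hooks = 137607579648000. So f^λ = 21! / 137607579648000 = 51090942171709440000 / 137607579648000 = 371280.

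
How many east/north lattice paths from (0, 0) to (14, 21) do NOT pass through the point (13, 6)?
Number of paths = 2319525288

Total paths from (0, 0) to (14, 21): C(35, 14) = 2319959400. Paths through (13, 6): (paths (0, 0) → (13, 6)) × (paths (13, 6) → (14, 21)) = C(19, 13) · C(16, 1) = 27132 · 16 = 434112. Avoidance count = 2319959400 − 434112 = 2319525288.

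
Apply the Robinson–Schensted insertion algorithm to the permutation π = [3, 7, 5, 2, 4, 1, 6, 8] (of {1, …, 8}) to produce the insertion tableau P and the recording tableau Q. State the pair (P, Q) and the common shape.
P = [1, 4, 6, 8] / [2, 5] / [3] / [7];  Q = [1, 2, 7, 8] / [3, 5] / [4] / [6];  common shape = (4, 2, 1, 1)

Row-insert the values π_1, π_2, … into P one at a time, bumping the leftmost entry strictly greater than the inserted value down to the next row. The recording tableau Q records, in position (i, j), the step at which that cell was added to P.
  Insert 3 (step 1): P = [3];  Q = [1]
  Insert 7 (step 2): P = [3, 7];  Q = [1, 2]
  Insert 5 (step 3): P = [3, 5] / [7];  Q = [1, 2] / [3]
  Insert 2 (step 4): P = [2, 5] / [3] / [7];  Q = [1, 2] / [3] / [4]
  Insert 4 (step 5): P = [2, 4] / [3, 5] / [7];  Q = [1, 2] / [3, 5] / [4]
  Insert 1 (step 6): P = [1, 4] / [2, 5] / [3] / [7];  Q = [1, 2] / [3, 5] / [4] / [6]
  Insert 6 (step 7): P = [1, 4, 6] / [2, 5] / [3] / [7];  Q = [1, 2, 7] / [3, 5] / [4] / [6]
  Insert 8 (step 8): P = [1, 4, 6, 8] / [2, 5] / [3] / [7];  Q = [1, 2, 7, 8] / [3, 5] / [4] / [6]
Final shape: (4, 2, 1, 1).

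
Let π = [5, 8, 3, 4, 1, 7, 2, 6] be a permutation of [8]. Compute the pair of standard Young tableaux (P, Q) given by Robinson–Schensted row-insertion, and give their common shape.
P = [1, 2, 6] / [3, 4, 7] / [5, 8];  Q = [1, 2, 6] / [3, 4, 8] / [5, 7];  common shape = (3, 3, 2)

Row-insert the values π_1, π_2, … into P one at a time, bumping the leftmost entry strictly greater than the inserted value down to the next row. The recording tableau Q records, in position (i, j), the step at which that cell was added to P.
  Insert 5 (step 1): P = [5];  Q = [1]
  Insert 8 (step 2): P = [5, 8];  Q = [1, 2]
  Insert 3 (step 3): P = [3, 8] / [5];  Q = [1, 2] / [3]
  Insert 4 (step 4): P = [3, 4] / [5, 8];  Q = [1, 2] / [3, 4]
  Insert 1 (step 5): P = [1, 4] / [3, 8] / [5];  Q = [1, 2] / [3, 4] / [5]
  Insert 7 (step 6): P = [1, 4, 7] / [3, 8] / [5];  Q = [1, 2, 6] / [3, 4] / [5]
  Insert 2 (step 7): P = [1, 2, 7] / [3, 4] / [5, 8];  Q = [1, 2, 6] / [3, 4] / [5, 7]
  Insert 6 (step 8): P = [1, 2, 6] / [3, 4, 7] / [5, 8];  Q = [1, 2, 6] / [3, 4, 8] / [5, 7]
Final shape: (3, 3, 2).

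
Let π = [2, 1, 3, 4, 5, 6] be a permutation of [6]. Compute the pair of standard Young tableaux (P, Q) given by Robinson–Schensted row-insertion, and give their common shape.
P = [1, 3, 4, 5, 6] / [2];  Q = [1, 3, 4, 5, 6] / [2];  common shape = (5, 1)

Row-insert the values π_1, π_2, … into P one at a time, bumping the leftmost entry strictly greater than the inserted value down to the next row. The recording tableau Q records, in position (i, j), the step at which that cell was added to P.
  Insert 2 (step 1): P = [2];  Q = [1]
  Insert 1 (step 2): P = [1] / [2];  Q = [1] / [2]
  Insert 3 (step 3): P = [1, 3] / [2];  Q = [1, 3] / [2]
  Insert 4 (step 4): P = [1, 3, 4] / [2];  Q = [1, 3, 4] / [2]
  Insert 5 (step 5): P = [1, 3, 4, 5] / [2];  Q = [1, 3, 4, 5] / [2]
  Insert 6 (step 6): P = [1, 3, 4, 5, 6] / [2];  Q = [1, 3, 4, 5, 6] / [2]
Final shape: (5, 1).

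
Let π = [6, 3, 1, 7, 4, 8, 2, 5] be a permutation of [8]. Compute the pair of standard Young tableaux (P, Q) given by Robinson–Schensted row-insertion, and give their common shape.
P = [1, 2, 5] / [3, 4, 8] / [6, 7];  Q = [1, 4, 6] / [2, 5, 8] / [3, 7];  common shape = (3, 3, 2)

Row-insert the values π_1, π_2, … into P one at a time, bumping the leftmost entry strictly greater than the inserted value down to the next row. The recording tableau Q records, in position (i, j), the step at which that cell was added to P.
  Insert 6 (step 1): P = [6];  Q = [1]
  Insert 3 (step 2): P = [3] / [6];  Q = [1] / [2]
  Insert 1 (step 3): P = [1] / [3] / [6];  Q = [1] / [2] / [3]
  Insert 7 (step 4): P = [1, 7] / [3] / [6];  Q = [1, 4] / [2] / [3]
  Insert 4 (step 5): P = [1, 4] / [3, 7] / [6];  Q = [1, 4] / [2, 5] / [3]
  Insert 8 (step 6): P = [1, 4, 8] / [3, 7] / [6];  Q = [1, 4, 6] / [2, 5] / [3]
  Insert 2 (step 7): P = [1, 2, 8] / [3, 4] / [6, 7];  Q = [1, 4, 6] / [2, 5] / [3, 7]
  Insert 5 (step 8): P = [1, 2, 5] / [3, 4, 8] / [6, 7];  Q = [1, 4, 6] / [2, 5, 8] / [3, 7]
Final shape: (3, 3, 2).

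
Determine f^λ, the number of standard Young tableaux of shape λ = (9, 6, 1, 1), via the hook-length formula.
# SYT of shape (9, 6, 1, 1) = 170170

Hook-length formula: f^λ = n! / Π hook(c), product over all cells c of the Young diagram. For λ = (9, 6, 1, 1), n = 17 boxes. Hook lengths by row (left-to-right, top-to-bottom): [12, 9, 8, 7, 6, 5, 3, 2, 1]; [8, 5, 4, 3, 2, 1]; [2]; [1]. Product of hooks = 2090188800. So f^λ = 17! / 2090188800 = 355687428096000 / 2090188800 = 170170.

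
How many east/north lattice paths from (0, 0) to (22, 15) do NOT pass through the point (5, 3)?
Number of paths = 6458027400

Total paths from (0, 0) to (22, 15): C(37, 22) = 9364199760. Paths through (5, 3): (paths (0, 0) → (5, 3)) × (paths (5, 3) → (22, 15)) = C(8, 5) · C(29, 17) = 56 · 51895935 = 2906172360. Avoidance count = 9364199760 − 2906172360 = 6458027400.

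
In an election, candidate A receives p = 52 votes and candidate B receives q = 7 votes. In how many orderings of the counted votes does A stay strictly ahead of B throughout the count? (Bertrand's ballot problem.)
Strict-lead orderings = 260198730

Total orderings of the 59 votes with 52 for A: C(59, 52) = 341149446. By the Bertrand ballot formula (Cycle Lemma / reflection principle), the number of orderings in which A is strictly ahead of B throughout is (p − q)/(p + q) · C(p + q, p) = (52 − 7)/(52 + 7) · 341149446 = 260198730.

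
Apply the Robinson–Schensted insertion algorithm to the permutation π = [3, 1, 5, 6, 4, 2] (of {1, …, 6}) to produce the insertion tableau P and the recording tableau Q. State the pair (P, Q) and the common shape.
P = [1, 2, 6] / [3, 4] / [5];  Q = [1, 3, 4] / [2, 5] / [6];  common shape = (3, 2, 1)

Row-insert the values π_1, π_2, … into P one at a time, bumping the leftmost entry strictly greater than the inserted value down to the next row. The recording tableau Q records, in position (i, j), the step at which that cell was added to P.
  Insert 3 (step 1): P = [3];  Q = [1]
  Insert 1 (step 2): P = [1] / [3];  Q = [1] / [2]
  Insert 5 (step 3): P = [1, 5] / [3];  Q = [1, 3] / [2]
  Insert 6 (step 4): P = [1, 5, 6] / [3];  Q = [1, 3, 4] / [2]
  Insert 4 (step 5): P = [1, 4, 6] / [3, 5];  Q = [1, 3, 4] / [2, 5]
  Insert 2 (step 6): P = [1, 2, 6] / [3, 4] / [5];  Q = [1, 3, 4] / [2, 5] / [6]
Final shape: (3, 2, 1).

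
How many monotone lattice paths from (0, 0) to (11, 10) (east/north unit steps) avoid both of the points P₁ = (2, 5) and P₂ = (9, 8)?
Number of paths = 179934

Inclusion–exclusion. Total paths: C(21, 11) = 352716. Through P₁: C(7, 2)·C(14, 9) = 42042. Through P₂: C(17, 9)·C(4, 2) = 145860. Since P₁ is strictly southwest of P₂, a monotone path through both must visit P₁ then P₂; paths through both = C(7, 2)·C(10, 7)·C(4, 2) = 15120. Avoid both = 352716 − 42042 − 145860 + 15120 = 179934.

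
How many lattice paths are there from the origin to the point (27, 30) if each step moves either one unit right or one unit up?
Number of paths = 14031391033119152

A monotone lattice path from (0, 0) to (27, 30) consists of 27 east steps and 30 north steps in some order, so it is determined by which 27 of the 57 steps are east. The count is C(57, 27) = 14031391033119152.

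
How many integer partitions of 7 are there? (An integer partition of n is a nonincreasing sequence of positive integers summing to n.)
p(7) = 15

List all partitions of 7: 7, 6+1, 5+2, 5+1+1, 4+3, 4+2+1, 4+1+1+1, 3+3+1, 3+2+2, 3+2+1+1, 3+1+1+1+1, 2+2+2+1, 2+2+1+1+1, 2+1+1+1+1+1, 1+1+1+1+1+1+1. Counting them gives p(7) = 15.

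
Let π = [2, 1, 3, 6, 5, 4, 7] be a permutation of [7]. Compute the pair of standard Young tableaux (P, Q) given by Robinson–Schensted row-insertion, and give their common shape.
P = [1, 3, 4, 7] / [2, 5] / [6];  Q = [1, 3, 4, 7] / [2, 5] / [6];  common shape = (4, 2, 1)

Row-insert the values π_1, π_2, … into P one at a time, bumping the leftmost entry strictly greater than the inserted value down to the next row. The recording tableau Q records, in position (i, j), the step at which that cell was added to P.
  Insert 2 (step 1): P = [2];  Q = [1]
  Insert 1 (step 2): P = [1] / [2];  Q = [1] / [2]
  Insert 3 (step 3): P = [1, 3] / [2];  Q = [1, 3] / [2]
  Insert 6 (step 4): P = [1, 3, 6] / [2];  Q = [1, 3, 4] / [2]
  Insert 5 (step 5): P = [1, 3, 5] / [2, 6];  Q = [1, 3, 4] / [2, 5]
  Insert 4 (step 6): P = [1, 3, 4] / [2, 5] / [6];  Q = [1, 3, 4] / [2, 5] / [6]
  Insert 7 (step 7): P = [1, 3, 4, 7] / [2, 5] / [6];  Q = [1, 3, 4, 7] / [2, 5] / [6]
Final shape: (4, 2, 1).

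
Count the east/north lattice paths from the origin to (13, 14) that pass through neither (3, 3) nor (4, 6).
Number of paths = 9843680

Inclusion–exclusion. Total paths: C(27, 13) = 20058300. Through P₁: C(6, 3)·C(21, 10) = 7054320. Through P₂: C(10, 4)·C(17, 9) = 5105100. Since P₁ is strictly southwest of P₂, a monotone path through both must visit P₁ then P₂; paths through both = C(6, 3)·C(4, 1)·C(17, 9) = 1944800. Avoid both = 20058300 − 7054320 − 5105100 + 1944800 = 9843680.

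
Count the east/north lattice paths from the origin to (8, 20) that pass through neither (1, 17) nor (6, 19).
Number of paths = 2575779

Inclusion–exclusion. Total paths: C(28, 8) = 3108105. Through P₁: C(18, 1)·C(10, 7) = 2160. Through P₂: C(25, 6)·C(3, 2) = 531300. Since P₁ is strictly southwest of P₂, a monotone path through both must visit P₁ then P₂; paths through both = C(18, 1)·C(7, 5)·C(3, 2) = 1134. Avoid both = 3108105 − 2160 − 531300 + 1134 = 2575779.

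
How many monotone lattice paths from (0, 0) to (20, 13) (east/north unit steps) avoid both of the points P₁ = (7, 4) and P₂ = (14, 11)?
Number of paths = 315922320

Inclusion–exclusion. Total paths: C(33, 20) = 573166440. Through P₁: C(11, 7)·C(22, 13) = 164148600. Through P₂: C(25, 14)·C(8, 6) = 124807200. Since P₁ is strictly southwest of P₂, a monotone path through both must visit P₁ then P₂; paths through both = C(11, 7)·C(14, 7)·C(8, 6) = 31711680. Avoid both = 573166440 − 164148600 − 124807200 + 31711680 = 315922320.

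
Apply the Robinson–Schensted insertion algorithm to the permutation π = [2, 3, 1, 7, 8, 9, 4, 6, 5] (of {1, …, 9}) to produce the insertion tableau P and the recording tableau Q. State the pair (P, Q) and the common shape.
P = [1, 3, 4, 5, 9] / [2, 6, 8] / [7];  Q = [1, 2, 4, 5, 6] / [3, 7, 8] / [9];  common shape = (5, 3, 1)

Row-insert the values π_1, π_2, … into P one at a time, bumping the leftmost entry strictly greater than the inserted value down to the next row. The recording tableau Q records, in position (i, j), the step at which that cell was added to P.
  Insert 2 (step 1): P = [2];  Q = [1]
  Insert 3 (step 2): P = [2, 3];  Q = [1, 2]
  Insert 1 (step 3): P = [1, 3] / [2];  Q = [1, 2] / [3]
  Insert 7 (step 4): P = [1, 3, 7] / [2];  Q = [1, 2, 4] / [3]
  Insert 8 (step 5): P = [1, 3, 7, 8] / [2];  Q = [1, 2, 4, 5] / [3]
  Insert 9 (step 6): P = [1, 3, 7, 8, 9] / [2];  Q = [1, 2, 4, 5, 6] / [3]
  Insert 4 (step 7): P = [1, 3, 4, 8, 9] / [2, 7];  Q = [1, 2, 4, 5, 6] / [3, 7]
  Insert 6 (step 8): P = [1, 3, 4, 6, 9] / [2, 7, 8];  Q = [1, 2, 4, 5, 6] / [3, 7, 8]
  Insert 5 (step 9): P = [1, 3, 4, 5, 9] / [2, 6, 8] / [7];  Q = [1, 2, 4, 5, 6] / [3, 7, 8] / [9]
Final shape: (5, 3, 1).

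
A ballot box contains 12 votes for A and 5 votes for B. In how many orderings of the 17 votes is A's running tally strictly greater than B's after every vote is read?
Strict-lead orderings = 2548

Total orderings of the 17 votes with 12 for A: C(17, 12) = 6188. By the Bertrand ballot formula (Cycle Lemma / reflection principle), the number of orderings in which A is strictly ahead of B throughout is (p − q)/(p + q) · C(p + q, p) = (12 − 5)/(12 + 5) · 6188 = 2548.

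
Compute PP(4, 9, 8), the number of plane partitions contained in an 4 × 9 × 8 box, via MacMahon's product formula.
PP(4, 9, 8) = 151561524301616

Evaluate the triple product over i = 1..4, j = 1..9, k = 1..8. The factors are (2/1) · (3/2) · (4/3) · (5/4) · (6/5) · (7/6) · (8/7) · (9/8) · … (288 factors total). The numerators and denominators telescope so the product is an integer; carrying out the multiplication exactly gives PP(4, 9, 8) = 151561524301616.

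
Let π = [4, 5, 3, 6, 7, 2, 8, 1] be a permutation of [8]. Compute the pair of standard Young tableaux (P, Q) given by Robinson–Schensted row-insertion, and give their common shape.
P = [1, 5, 6, 7, 8] / [2] / [3] / [4];  Q = [1, 2, 4, 5, 7] / [3] / [6] / [8];  common shape = (5, 1, 1, 1)

Row-insert the values π_1, π_2, … into P one at a time, bumping the leftmost entry strictly greater than the inserted value down to the next row. The recording tableau Q records, in position (i, j), the step at which that cell was added to P.
  Insert 4 (step 1): P = [4];  Q = [1]
  Insert 5 (step 2): P = [4, 5];  Q = [1, 2]
  Insert 3 (step 3): P = [3, 5] / [4];  Q = [1, 2] / [3]
  Insert 6 (step 4): P = [3, 5, 6] / [4];  Q = [1, 2, 4] / [3]
  Insert 7 (step 5): P = [3, 5, 6, 7] / [4];  Q = [1, 2, 4, 5] / [3]
  Insert 2 (step 6): P = [2, 5, 6, 7] / [3] / [4];  Q = [1, 2, 4, 5] / [3] / [6]
  Insert 8 (step 7): P = [2, 5, 6, 7, 8] / [3] / [4];  Q = [1, 2, 4, 5, 7] / [3] / [6]
  Insert 1 (step 8): P = [1, 5, 6, 7, 8] / [2] / [3] / [4];  Q = [1, 2, 4, 5, 7] / [3] / [6] / [8]
Final shape: (5, 1, 1, 1).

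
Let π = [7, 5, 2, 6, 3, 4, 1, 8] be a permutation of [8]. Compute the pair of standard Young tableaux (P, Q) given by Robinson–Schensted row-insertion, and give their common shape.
P = [1, 3, 4, 8] / [2, 6] / [5] / [7];  Q = [1, 4, 6, 8] / [2, 5] / [3] / [7];  common shape = (4, 2, 1, 1)

Row-insert the values π_1, π_2, … into P one at a time, bumping the leftmost entry strictly greater than the inserted value down to the next row. The recording tableau Q records, in position (i, j), the step at which that cell was added to P.
  Insert 7 (step 1): P = [7];  Q = [1]
  Insert 5 (step 2): P = [5] / [7];  Q = [1] / [2]
  Insert 2 (step 3): P = [2] / [5] / [7];  Q = [1] / [2] / [3]
  Insert 6 (step 4): P = [2, 6] / [5] / [7];  Q = [1, 4] / [2] / [3]
  Insert 3 (step 5): P = [2, 3] / [5, 6] / [7];  Q = [1, 4] / [2, 5] / [3]
  Insert 4 (step 6): P = [2, 3, 4] / [5, 6] / [7];  Q = [1, 4, 6] / [2, 5] / [3]
  Insert 1 (step 7): P = [1, 3, 4] / [2, 6] / [5] / [7];  Q = [1, 4, 6] / [2, 5] / [3] / [7]
  Insert 8 (step 8): P = [1, 3, 4, 8] / [2, 6] / [5] / [7];  Q = [1, 4, 6, 8] / [2, 5] / [3] / [7]
Final shape: (4, 2, 1, 1).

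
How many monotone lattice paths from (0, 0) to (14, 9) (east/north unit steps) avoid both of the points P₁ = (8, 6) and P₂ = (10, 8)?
Number of paths = 436238

Inclusion–exclusion. Total paths: C(23, 14) = 817190. Through P₁: C(14, 8)·C(9, 6) = 252252. Through P₂: C(18, 10)·C(5, 4) = 218790. Since P₁ is strictly southwest of P₂, a monotone path through both must visit P₁ then P₂; paths through both = C(14, 8)·C(4, 2)·C(5, 4) = 90090. Avoid both = 817190 − 252252 − 218790 + 90090 = 436238.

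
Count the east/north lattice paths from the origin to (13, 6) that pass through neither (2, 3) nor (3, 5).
Number of paths = 23206

Inclusion–exclusion. Total paths: C(19, 13) = 27132. Through P₁: C(5, 2)·C(14, 11) = 3640. Through P₂: C(8, 3)·C(11, 10) = 616. Since P₁ is strictly southwest of P₂, a monotone path through both must visit P₁ then P₂; paths through both = C(5, 2)·C(3, 1)·C(11, 10) = 330. Avoid both = 27132 − 3640 − 616 + 330 = 23206.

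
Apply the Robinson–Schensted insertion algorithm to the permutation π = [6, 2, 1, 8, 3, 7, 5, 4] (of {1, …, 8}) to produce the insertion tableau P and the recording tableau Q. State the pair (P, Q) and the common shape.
P = [1, 3, 4] / [2, 5] / [6, 7] / [8];  Q = [1, 4, 6] / [2, 5] / [3, 7] / [8];  common shape = (3, 2, 2, 1)

Row-insert the values π_1, π_2, … into P one at a time, bumping the leftmost entry strictly greater than the inserted value down to the next row. The recording tableau Q records, in position (i, j), the step at which that cell was added to P.
  Insert 6 (step 1): P = [6];  Q = [1]
  Insert 2 (step 2): P = [2] / [6];  Q = [1] / [2]
  Insert 1 (step 3): P = [1] / [2] / [6];  Q = [1] / [2] / [3]
  Insert 8 (step 4): P = [1, 8] / [2] / [6];  Q = [1, 4] / [2] / [3]
  Insert 3 (step 5): P = [1, 3] / [2, 8] / [6];  Q = [1, 4] / [2, 5] / [3]
  Insert 7 (step 6): P = [1, 3, 7] / [2, 8] / [6];  Q = [1, 4, 6] / [2, 5] / [3]
  Insert 5 (step 7): P = [1, 3, 5] / [2, 7] / [6, 8];  Q = [1, 4, 6] / [2, 5] / [3, 7]
  Insert 4 (step 8): P = [1, 3, 4] / [2, 5] / [6, 7] / [8];  Q = [1, 4, 6] / [2, 5] / [3, 7] / [8]
Final shape: (3, 2, 2, 1).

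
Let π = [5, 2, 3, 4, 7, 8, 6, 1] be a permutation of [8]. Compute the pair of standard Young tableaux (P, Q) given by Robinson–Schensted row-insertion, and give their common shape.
P = [1, 3, 4, 6, 8] / [2, 7] / [5];  Q = [1, 3, 4, 5, 6] / [2, 7] / [8];  common shape = (5, 2, 1)

Row-insert the values π_1, π_2, … into P one at a time, bumping the leftmost entry strictly greater than the inserted value down to the next row. The recording tableau Q records, in position (i, j), the step at which that cell was added to P.
  Insert 5 (step 1): P = [5];  Q = [1]
  Insert 2 (step 2): P = [2] / [5];  Q = [1] / [2]
  Insert 3 (step 3): P = [2, 3] / [5];  Q = [1, 3] / [2]
  Insert 4 (step 4): P = [2, 3, 4] / [5];  Q = [1, 3, 4] / [2]
  Insert 7 (step 5): P = [2, 3, 4, 7] / [5];  Q = [1, 3, 4, 5] / [2]
  Insert 8 (step 6): P = [2, 3, 4, 7, 8] / [5];  Q = [1, 3, 4, 5, 6] / [2]
  Insert 6 (step 7): P = [2, 3, 4, 6, 8] / [5, 7];  Q = [1, 3, 4, 5, 6] / [2, 7]
  Insert 1 (step 8): P = [1, 3, 4, 6, 8] / [2, 7] / [5];  Q = [1, 3, 4, 5, 6] / [2, 7] / [8]
Final shape: (5, 2, 1).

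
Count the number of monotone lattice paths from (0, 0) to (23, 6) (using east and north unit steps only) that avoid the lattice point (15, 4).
Number of paths = 300600

Total paths from (0, 0) to (23, 6): C(29, 23) = 475020. Paths through (15, 4): (paths (0, 0) → (15, 4)) × (paths (15, 4) → (23, 6)) = C(19, 15) · C(10, 8) = 3876 · 45 = 174420. Avoidance count = 475020 − 174420 = 300600.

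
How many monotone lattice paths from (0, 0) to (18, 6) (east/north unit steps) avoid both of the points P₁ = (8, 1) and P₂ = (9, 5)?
Number of paths = 87999

Inclusion–exclusion. Total paths: C(24, 18) = 134596. Through P₁: C(9, 8)·C(15, 10) = 27027. Through P₂: C(14, 9)·C(10, 9) = 20020. Since P₁ is strictly southwest of P₂, a monotone path through both must visit P₁ then P₂; paths through both = C(9, 8)·C(5, 1)·C(10, 9) = 450. Avoid both = 134596 − 27027 − 20020 + 450 = 87999.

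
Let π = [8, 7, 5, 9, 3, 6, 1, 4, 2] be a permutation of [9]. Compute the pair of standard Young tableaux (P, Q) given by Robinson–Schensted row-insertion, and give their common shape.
P = [1, 2] / [3, 4] / [5, 6] / [7, 9] / [8];  Q = [1, 4] / [2, 6] / [3, 8] / [5, 9] / [7];  common shape = (2, 2, 2, 2, 1)

Row-insert the values π_1, π_2, … into P one at a time, bumping the leftmost entry strictly greater than the inserted value down to the next row. The recording tableau Q records, in position (i, j), the step at which that cell was added to P.
  Insert 8 (step 1): P = [8];  Q = [1]
  Insert 7 (step 2): P = [7] / [8];  Q = [1] / [2]
  Insert 5 (step 3): P = [5] / [7] / [8];  Q = [1] / [2] / [3]
  Insert 9 (step 4): P = [5, 9] / [7] / [8];  Q = [1, 4] / [2] / [3]
  Insert 3 (step 5): P = [3, 9] / [5] / [7] / [8];  Q = [1, 4] / [2] / [3] / [5]
  Insert 6 (step 6): P = [3, 6] / [5, 9] / [7] / [8];  Q = [1, 4] / [2, 6] / [3] / [5]
  Insert 1 (step 7): P = [1, 6] / [3, 9] / [5] / [7] / [8];  Q = [1, 4] / [2, 6] / [3] / [5] / [7]
  Insert 4 (step 8): P = [1, 4] / [3, 6] / [5, 9] / [7] / [8];  Q = [1, 4] / [2, 6] / [3, 8] / [5] / [7]
  Insert 2 (step 9): P = [1, 2] / [3, 4] / [5, 6] / [7, 9] / [8];  Q = [1, 4] / [2, 6] / [3, 8] / [5, 9] / [7]
Final shape: (2, 2, 2, 2, 1).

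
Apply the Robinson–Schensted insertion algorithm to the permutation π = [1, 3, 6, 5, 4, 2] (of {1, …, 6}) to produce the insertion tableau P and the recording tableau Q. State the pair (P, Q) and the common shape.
P = [1, 2, 4] / [3] / [5] / [6];  Q = [1, 2, 3] / [4] / [5] / [6];  common shape = (3, 1, 1, 1)

Row-insert the values π_1, π_2, … into P one at a time, bumping the leftmost entry strictly greater than the inserted value down to the next row. The recording tableau Q records, in position (i, j), the step at which that cell was added to P.
  Insert 1 (step 1): P = [1];  Q = [1]
  Insert 3 (step 2): P = [1, 3];  Q = [1, 2]
  Insert 6 (step 3): P = [1, 3, 6];  Q = [1, 2, 3]
  Insert 5 (step 4): P = [1, 3, 5] / [6];  Q = [1, 2, 3] / [4]
  Insert 4 (step 5): P = [1, 3, 4] / [5] / [6];  Q = [1, 2, 3] / [4] / [5]
  Insert 2 (step 6): P = [1, 2, 4] / [3] / [5] / [6];  Q = [1, 2, 3] / [4] / [5] / [6]
Final shape: (3, 1, 1, 1).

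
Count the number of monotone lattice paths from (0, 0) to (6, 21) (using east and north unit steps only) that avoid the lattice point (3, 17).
Number of paths = 256110

Total paths from (0, 0) to (6, 21): C(27, 6) = 296010. Paths through (3, 17): (paths (0, 0) → (3, 17)) × (paths (3, 17) → (6, 21)) = C(20, 3) · C(7, 3) = 1140 · 35 = 39900. Avoidance count = 296010 − 39900 = 256110.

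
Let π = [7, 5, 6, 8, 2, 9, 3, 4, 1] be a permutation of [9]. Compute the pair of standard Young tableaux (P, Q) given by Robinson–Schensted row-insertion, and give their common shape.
P = [1, 3, 4, 9] / [2, 6, 8] / [5] / [7];  Q = [1, 3, 4, 6] / [2, 7, 8] / [5] / [9];  common shape = (4, 3, 1, 1)

Row-insert the values π_1, π_2, … into P one at a time, bumping the leftmost entry strictly greater than the inserted value down to the next row. The recording tableau Q records, in position (i, j), the step at which that cell was added to P.
  Insert 7 (step 1): P = [7];  Q = [1]
  Insert 5 (step 2): P = [5] / [7];  Q = [1] / [2]
  Insert 6 (step 3): P = [5, 6] / [7];  Q = [1, 3] / [2]
  Insert 8 (step 4): P = [5, 6, 8] / [7];  Q = [1, 3, 4] / [2]
  Insert 2 (step 5): P = [2, 6, 8] / [5] / [7];  Q = [1, 3, 4] / [2] / [5]
  Insert 9 (step 6): P = [2, 6, 8, 9] / [5] / [7];  Q = [1, 3, 4, 6] / [2] / [5]
  Insert 3 (step 7): P = [2, 3, 8, 9] / [5, 6] / [7];  Q = [1, 3, 4, 6] / [2, 7] / [5]
  Insert 4 (step 8): P = [2, 3, 4, 9] / [5, 6, 8] / [7];  Q = [1, 3, 4, 6] / [2, 7, 8] / [5]
  Insert 1 (step 9): P = [1, 3, 4, 9] / [2, 6, 8] / [5] / [7];  Q = [1, 3, 4, 6] / [2, 7, 8] / [5] / [9]
Final shape: (4, 3, 1, 1).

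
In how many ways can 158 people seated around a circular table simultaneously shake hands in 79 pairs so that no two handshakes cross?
C_79 = 289450081175264899454283846029490767264392230

These noncrossing handshakes are counted by the Catalan number C_n = (1/(n + 1)) · C(2n, n). For n = 79: C_79 = (1/80) · C(158, 79) = 23156006494021191956342707682359261381151378400/80 = 289450081175264899454283846029490767264392230.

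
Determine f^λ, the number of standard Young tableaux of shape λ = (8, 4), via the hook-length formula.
# SYT of shape (8, 4) = 275

Hook-length formula: f^λ = n! / Π hook(c), product over all cells c of the Young diagram. For λ = (8, 4), n = 12 boxes. Hook lengths by row (left-to-right, top-to-bottom): [9, 8, 7, 6, 4, 3, 2, 1]; [4, 3, 2, 1]. Product of hooks = 1741824. So f^λ = 12! / 1741824 = 479001600 / 1741824 = 275.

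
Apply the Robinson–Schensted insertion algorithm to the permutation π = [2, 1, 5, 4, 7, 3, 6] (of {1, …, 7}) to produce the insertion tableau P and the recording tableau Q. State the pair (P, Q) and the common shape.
P = [1, 3, 6] / [2, 4, 7] / [5];  Q = [1, 3, 5] / [2, 4, 7] / [6];  common shape = (3, 3, 1)

Row-insert the values π_1, π_2, … into P one at a time, bumping the leftmost entry strictly greater than the inserted value down to the next row. The recording tableau Q records, in position (i, j), the step at which that cell was added to P.
  Insert 2 (step 1): P = [2];  Q = [1]
  Insert 1 (step 2): P = [1] / [2];  Q = [1] / [2]
  Insert 5 (step 3): P = [1, 5] / [2];  Q = [1, 3] / [2]
  Insert 4 (step 4): P = [1, 4] / [2, 5];  Q = [1, 3] / [2, 4]
  Insert 7 (step 5): P = [1, 4, 7] / [2, 5];  Q = [1, 3, 5] / [2, 4]
  Insert 3 (step 6): P = [1, 3, 7] / [2, 4] / [5];  Q = [1, 3, 5] / [2, 4] / [6]
  Insert 6 (step 7): P = [1, 3, 6] / [2, 4, 7] / [5];  Q = [1, 3, 5] / [2, 4, 7] / [6]
Final shape: (3, 3, 1).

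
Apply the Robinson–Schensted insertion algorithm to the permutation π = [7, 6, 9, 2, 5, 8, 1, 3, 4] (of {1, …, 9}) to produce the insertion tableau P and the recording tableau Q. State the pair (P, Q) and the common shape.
P = [1, 3, 4] / [2, 5, 8] / [6, 9] / [7];  Q = [1, 3, 6] / [2, 5, 9] / [4, 8] / [7];  common shape = (3, 3, 2, 1)

Row-insert the values π_1, π_2, … into P one at a time, bumping the leftmost entry strictly greater than the inserted value down to the next row. The recording tableau Q records, in position (i, j), the step at which that cell was added to P.
  Insert 7 (step 1): P = [7];  Q = [1]
  Insert 6 (step 2): P = [6] / [7];  Q = [1] / [2]
  Insert 9 (step 3): P = [6, 9] / [7];  Q = [1, 3] / [2]
  Insert 2 (step 4): P = [2, 9] / [6] / [7];  Q = [1, 3] / [2] / [4]
  Insert 5 (step 5): P = [2, 5] / [6, 9] / [7];  Q = [1, 3] / [2, 5] / [4]
  Insert 8 (step 6): P = [2, 5, 8] / [6, 9] / [7];  Q = [1, 3, 6] / [2, 5] / [4]
  Insert 1 (step 7): P = [1, 5, 8] / [2, 9] / [6] / [7];  Q = [1, 3, 6] / [2, 5] / [4] / [7]
  Insert 3 (step 8): P = [1, 3, 8] / [2, 5] / [6, 9] / [7];  Q = [1, 3, 6] / [2, 5] / [4, 8] / [7]
  Insert 4 (step 9): P = [1, 3, 4] / [2, 5, 8] / [6, 9] / [7];  Q = [1, 3, 6] / [2, 5, 9] / [4, 8] / [7]
Final shape: (3, 3, 2, 1).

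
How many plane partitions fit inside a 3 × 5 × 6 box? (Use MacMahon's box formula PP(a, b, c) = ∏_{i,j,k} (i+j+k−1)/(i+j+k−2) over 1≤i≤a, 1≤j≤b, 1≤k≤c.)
PP(3, 5, 6) = 3737448

Evaluate the triple product over i = 1..3, j = 1..5, k = 1..6. The factors are (2/1) · (3/2) · (4/3) · (5/4) · (6/5) · (7/6) · (3/2) · (4/3) · … (90 factors total). The numerators and denominators telescope so the product is an integer; carrying out the multiplication exactly gives PP(3, 5, 6) = 3737448.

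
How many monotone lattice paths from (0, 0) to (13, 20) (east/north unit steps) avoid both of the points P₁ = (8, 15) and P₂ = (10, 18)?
Number of paths = 367407612

Inclusion–exclusion. Total paths: C(33, 13) = 573166440. Through P₁: C(23, 8)·C(10, 5) = 123559128. Through P₂: C(28, 10)·C(5, 3) = 131231100. Since P₁ is strictly southwest of P₂, a monotone path through both must visit P₁ then P₂; paths through both = C(23, 8)·C(5, 2)·C(5, 3) = 49031400. Avoid both = 573166440 − 123559128 − 131231100 + 49031400 = 367407612.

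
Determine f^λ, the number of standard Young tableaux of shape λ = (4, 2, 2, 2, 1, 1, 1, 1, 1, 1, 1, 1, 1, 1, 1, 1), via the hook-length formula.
# SYT of shape (4, 2, 2, 2, 1, 1, 1, 1, 1, 1, 1, 1, 1, 1, 1, 1) = 510510

Hook-length formula: f^λ = n! / Π hook(c), product over all cells c of the Young diagram. For λ = (4, 2, 2, 2, 1, 1, 1, 1, 1, 1, 1, 1, 1, 1, 1, 1), n = 22 boxes. Hook lengths by row (left-to-right, top-to-bottom): [19, 6, 2, 1]; [16, 3]; [15, 2]; [14, 1]; [12]; [11]; [10]; [9]; [8]; [7]; [6]; [5]; [4]; [3]; [2]; [1]. Product of hooks = 2201721274368000. So f^λ = 22! / 2201721274368000 = 1124000727777607680000 / 2201721274368000 = 510510.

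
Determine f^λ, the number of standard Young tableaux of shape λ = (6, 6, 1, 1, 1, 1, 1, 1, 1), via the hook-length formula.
# SYT of shape (6, 6, 1, 1, 1, 1, 1, 1, 1) = 1534896

Hook-length formula: f^λ = n! / Π hook(c), product over all cells c of the Young diagram. For λ = (6, 6, 1, 1, 1, 1, 1, 1, 1), n = 19 boxes. Hook lengths by row (left-to-right, top-to-bottom): [14, 6, 5, 4, 3, 2]; [13, 5, 4, 3, 2, 1]; [7]; [6]; [5]; [4]; [3]; [2]; [1]. Product of hooks = 79252992000. So f^λ = 19! / 79252992000 = 121645100408832000 / 79252992000 = 1534896.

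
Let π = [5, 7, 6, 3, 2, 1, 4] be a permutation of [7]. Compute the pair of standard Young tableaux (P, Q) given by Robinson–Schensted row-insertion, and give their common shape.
P = [1, 4] / [2, 6] / [3] / [5] / [7];  Q = [1, 2] / [3, 7] / [4] / [5] / [6];  common shape = (2, 2, 1, 1, 1)

Row-insert the values π_1, π_2, … into P one at a time, bumping the leftmost entry strictly greater than the inserted value down to the next row. The recording tableau Q records, in position (i, j), the step at which that cell was added to P.
  Insert 5 (step 1): P = [5];  Q = [1]
  Insert 7 (step 2): P = [5, 7];  Q = [1, 2]
  Insert 6 (step 3): P = [5, 6] / [7];  Q = [1, 2] / [3]
  Insert 3 (step 4): P = [3, 6] / [5] / [7];  Q = [1, 2] / [3] / [4]
  Insert 2 (step 5): P = [2, 6] / [3] / [5] / [7];  Q = [1, 2] / [3] / [4] / [5]
  Insert 1 (step 6): P = [1, 6] / [2] / [3] / [5] / [7];  Q = [1, 2] / [3] / [4] / [5] / [6]
  Insert 4 (step 7): P = [1, 4] / [2, 6] / [3] / [5] / [7];  Q = [1, 2] / [3, 7] / [4] / [5] / [6]
Final shape: (2, 2, 1, 1, 1).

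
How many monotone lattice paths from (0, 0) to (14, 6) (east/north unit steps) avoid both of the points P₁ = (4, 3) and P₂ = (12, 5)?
Number of paths = 14911

Inclusion–exclusion. Total paths: C(20, 14) = 38760. Through P₁: C(7, 4)·C(13, 10) = 10010. Through P₂: C(17, 12)·C(3, 2) = 18564. Since P₁ is strictly southwest of P₂, a monotone path through both must visit P₁ then P₂; paths through both = C(7, 4)·C(10, 8)·C(3, 2) = 4725. Avoid both = 38760 − 10010 − 18564 + 4725 = 14911.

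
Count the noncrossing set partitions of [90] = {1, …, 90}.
C_90 = 1000134600800354781929399250536541864362461089950800

These noncrossing partitions are counted by the Catalan number C_n = (1/(n + 1)) · C(2n, n). For n = 90: C_90 = (1/91) · C(180, 90) = 91012248672832285155575331798825309656983959185522800/91 = 1000134600800354781929399250536541864362461089950800.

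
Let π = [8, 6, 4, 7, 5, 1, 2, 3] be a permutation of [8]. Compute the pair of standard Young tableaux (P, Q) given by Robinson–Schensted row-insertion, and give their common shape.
P = [1, 2, 3] / [4, 5] / [6, 7] / [8];  Q = [1, 4, 8] / [2, 5] / [3, 7] / [6];  common shape = (3, 2, 2, 1)

Row-insert the values π_1, π_2, … into P one at a time, bumping the leftmost entry strictly greater than the inserted value down to the next row. The recording tableau Q records, in position (i, j), the step at which that cell was added to P.
  Insert 8 (step 1): P = [8];  Q = [1]
  Insert 6 (step 2): P = [6] / [8];  Q = [1] / [2]
  Insert 4 (step 3): P = [4] / [6] / [8];  Q = [1] / [2] / [3]
  Insert 7 (step 4): P = [4, 7] / [6] / [8];  Q = [1, 4] / [2] / [3]
  Insert 5 (step 5): P = [4, 5] / [6, 7] / [8];  Q = [1, 4] / [2, 5] / [3]
  Insert 1 (step 6): P = [1, 5] / [4, 7] / [6] / [8];  Q = [1, 4] / [2, 5] / [3] / [6]
  Insert 2 (step 7): P = [1, 2] / [4, 5] / [6, 7] / [8];  Q = [1, 4] / [2, 5] / [3, 7] / [6]
  Insert 3 (step 8): P = [1, 2, 3] / [4, 5] / [6, 7] / [8];  Q = [1, 4, 8] / [2, 5] / [3, 7] / [6]
Final shape: (3, 2, 2, 1).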